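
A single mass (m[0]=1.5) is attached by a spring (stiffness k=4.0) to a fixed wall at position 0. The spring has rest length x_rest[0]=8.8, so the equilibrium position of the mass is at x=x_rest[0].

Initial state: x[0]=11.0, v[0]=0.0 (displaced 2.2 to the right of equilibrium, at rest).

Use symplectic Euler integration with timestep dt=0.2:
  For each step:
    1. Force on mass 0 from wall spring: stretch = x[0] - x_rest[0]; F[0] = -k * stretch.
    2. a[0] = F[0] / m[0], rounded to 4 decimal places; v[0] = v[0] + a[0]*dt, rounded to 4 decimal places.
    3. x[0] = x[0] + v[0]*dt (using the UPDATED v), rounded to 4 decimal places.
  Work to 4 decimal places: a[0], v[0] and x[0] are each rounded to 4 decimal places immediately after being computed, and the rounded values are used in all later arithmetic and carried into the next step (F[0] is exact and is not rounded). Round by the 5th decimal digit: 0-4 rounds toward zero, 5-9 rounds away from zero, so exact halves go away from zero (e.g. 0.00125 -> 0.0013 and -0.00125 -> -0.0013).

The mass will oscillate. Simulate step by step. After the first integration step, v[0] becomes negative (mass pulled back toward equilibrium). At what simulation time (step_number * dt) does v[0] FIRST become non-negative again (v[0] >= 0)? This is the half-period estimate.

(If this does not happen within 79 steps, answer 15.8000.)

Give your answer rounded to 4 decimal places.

Answer: 2.0000

Derivation:
Step 0: x=[11.0000] v=[0.0000]
Step 1: x=[10.7653] v=[-1.1733]
Step 2: x=[10.3210] v=[-2.2215]
Step 3: x=[9.7145] v=[-3.0327]
Step 4: x=[9.0104] v=[-3.5204]
Step 5: x=[8.2839] v=[-3.6326]
Step 6: x=[7.6124] v=[-3.3573]
Step 7: x=[7.0676] v=[-2.7239]
Step 8: x=[6.7076] v=[-1.8000]
Step 9: x=[6.5708] v=[-0.6841]
Step 10: x=[6.6718] v=[0.5048]
First v>=0 after going negative at step 10, time=2.0000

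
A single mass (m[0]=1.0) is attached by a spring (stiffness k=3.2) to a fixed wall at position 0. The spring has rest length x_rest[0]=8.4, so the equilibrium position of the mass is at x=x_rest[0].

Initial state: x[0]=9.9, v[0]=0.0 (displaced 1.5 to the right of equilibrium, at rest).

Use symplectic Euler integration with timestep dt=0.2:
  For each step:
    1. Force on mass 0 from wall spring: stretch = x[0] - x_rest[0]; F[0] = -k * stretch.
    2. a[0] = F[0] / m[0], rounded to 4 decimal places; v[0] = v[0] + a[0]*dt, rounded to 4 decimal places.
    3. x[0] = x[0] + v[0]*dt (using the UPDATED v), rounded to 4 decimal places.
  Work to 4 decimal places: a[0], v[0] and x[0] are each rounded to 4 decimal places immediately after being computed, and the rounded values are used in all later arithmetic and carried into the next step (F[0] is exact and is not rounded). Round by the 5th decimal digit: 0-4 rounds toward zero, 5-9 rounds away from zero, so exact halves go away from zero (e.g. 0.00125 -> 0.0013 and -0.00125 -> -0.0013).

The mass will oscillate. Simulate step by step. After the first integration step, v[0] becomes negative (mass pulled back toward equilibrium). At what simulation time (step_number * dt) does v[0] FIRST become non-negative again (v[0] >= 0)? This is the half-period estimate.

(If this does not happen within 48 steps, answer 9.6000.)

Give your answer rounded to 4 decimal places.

Answer: 1.8000

Derivation:
Step 0: x=[9.9000] v=[0.0000]
Step 1: x=[9.7080] v=[-0.9600]
Step 2: x=[9.3486] v=[-1.7971]
Step 3: x=[8.8678] v=[-2.4042]
Step 4: x=[8.3271] v=[-2.7036]
Step 5: x=[7.7957] v=[-2.6569]
Step 6: x=[7.3417] v=[-2.2701]
Step 7: x=[7.0231] v=[-1.5928]
Step 8: x=[6.8808] v=[-0.7116]
Step 9: x=[6.9329] v=[0.2607]
First v>=0 after going negative at step 9, time=1.8000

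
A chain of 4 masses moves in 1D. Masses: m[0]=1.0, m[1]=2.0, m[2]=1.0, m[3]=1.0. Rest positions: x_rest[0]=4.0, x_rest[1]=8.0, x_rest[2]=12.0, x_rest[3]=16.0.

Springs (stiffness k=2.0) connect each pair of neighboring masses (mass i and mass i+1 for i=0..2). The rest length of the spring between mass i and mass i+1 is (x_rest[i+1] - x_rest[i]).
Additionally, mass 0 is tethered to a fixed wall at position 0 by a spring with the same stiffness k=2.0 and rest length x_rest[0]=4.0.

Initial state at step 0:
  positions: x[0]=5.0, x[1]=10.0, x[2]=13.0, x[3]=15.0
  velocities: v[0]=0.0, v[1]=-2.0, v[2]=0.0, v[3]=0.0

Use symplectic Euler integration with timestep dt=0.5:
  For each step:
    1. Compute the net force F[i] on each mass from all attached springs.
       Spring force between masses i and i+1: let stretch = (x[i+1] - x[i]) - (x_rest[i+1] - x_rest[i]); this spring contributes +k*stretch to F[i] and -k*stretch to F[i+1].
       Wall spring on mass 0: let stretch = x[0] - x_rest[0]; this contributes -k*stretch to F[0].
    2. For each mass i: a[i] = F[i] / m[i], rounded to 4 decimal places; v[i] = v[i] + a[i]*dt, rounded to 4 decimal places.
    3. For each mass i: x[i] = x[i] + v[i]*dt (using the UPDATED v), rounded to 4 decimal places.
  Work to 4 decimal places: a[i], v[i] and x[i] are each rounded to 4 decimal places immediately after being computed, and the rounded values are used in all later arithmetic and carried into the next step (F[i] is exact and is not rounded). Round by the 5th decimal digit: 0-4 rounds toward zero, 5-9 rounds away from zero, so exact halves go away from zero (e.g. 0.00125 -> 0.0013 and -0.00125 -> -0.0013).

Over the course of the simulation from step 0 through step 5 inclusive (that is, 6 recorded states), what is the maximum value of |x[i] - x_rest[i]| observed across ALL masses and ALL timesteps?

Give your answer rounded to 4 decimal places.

Step 0: x=[5.0000 10.0000 13.0000 15.0000] v=[0.0000 -2.0000 0.0000 0.0000]
Step 1: x=[5.0000 8.5000 12.5000 16.0000] v=[0.0000 -3.0000 -1.0000 2.0000]
Step 2: x=[4.2500 7.1250 11.7500 17.2500] v=[-1.5000 -2.7500 -1.5000 2.5000]
Step 3: x=[2.8125 6.1875 11.4375 17.7500] v=[-2.8750 -1.8750 -0.6250 1.0000]
Step 4: x=[1.6563 5.7188 11.6563 17.0938] v=[-2.3125 -0.9375 0.4375 -1.3125]
Step 5: x=[1.7032 5.7188 11.6251 15.7188] v=[0.0937 0.0000 -0.0625 -2.7500]
Max displacement = 2.3437

Answer: 2.3437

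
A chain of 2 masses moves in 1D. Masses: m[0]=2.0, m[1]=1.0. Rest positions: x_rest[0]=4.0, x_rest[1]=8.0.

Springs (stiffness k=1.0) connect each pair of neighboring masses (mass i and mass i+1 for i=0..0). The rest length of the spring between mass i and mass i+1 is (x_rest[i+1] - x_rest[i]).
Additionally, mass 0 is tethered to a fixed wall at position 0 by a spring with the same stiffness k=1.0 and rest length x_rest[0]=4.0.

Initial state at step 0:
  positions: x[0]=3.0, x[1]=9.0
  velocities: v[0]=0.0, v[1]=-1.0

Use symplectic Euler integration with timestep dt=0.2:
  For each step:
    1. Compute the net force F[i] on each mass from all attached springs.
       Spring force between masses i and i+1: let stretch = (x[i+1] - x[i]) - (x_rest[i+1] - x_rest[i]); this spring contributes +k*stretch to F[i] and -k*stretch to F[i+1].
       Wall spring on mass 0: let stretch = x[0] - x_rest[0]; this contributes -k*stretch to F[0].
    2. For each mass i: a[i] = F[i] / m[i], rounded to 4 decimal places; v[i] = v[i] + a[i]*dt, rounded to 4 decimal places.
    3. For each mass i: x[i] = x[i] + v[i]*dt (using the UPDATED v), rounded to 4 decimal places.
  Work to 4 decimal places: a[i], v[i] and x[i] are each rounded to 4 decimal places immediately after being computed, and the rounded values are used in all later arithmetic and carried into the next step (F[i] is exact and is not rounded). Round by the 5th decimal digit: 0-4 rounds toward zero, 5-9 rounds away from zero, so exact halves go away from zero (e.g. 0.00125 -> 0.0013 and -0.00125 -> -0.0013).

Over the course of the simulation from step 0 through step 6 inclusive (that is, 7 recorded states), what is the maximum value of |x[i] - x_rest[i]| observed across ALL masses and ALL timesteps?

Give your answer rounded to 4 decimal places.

Answer: 1.2648

Derivation:
Step 0: x=[3.0000 9.0000] v=[0.0000 -1.0000]
Step 1: x=[3.0600 8.7200] v=[0.3000 -1.4000]
Step 2: x=[3.1720 8.3736] v=[0.5600 -1.7320]
Step 3: x=[3.3246 7.9791] v=[0.7630 -1.9723]
Step 4: x=[3.5038 7.5585] v=[0.8960 -2.1032]
Step 5: x=[3.6940 7.1357] v=[0.9511 -2.1141]
Step 6: x=[3.8792 6.7352] v=[0.9259 -2.0024]
Max displacement = 1.2648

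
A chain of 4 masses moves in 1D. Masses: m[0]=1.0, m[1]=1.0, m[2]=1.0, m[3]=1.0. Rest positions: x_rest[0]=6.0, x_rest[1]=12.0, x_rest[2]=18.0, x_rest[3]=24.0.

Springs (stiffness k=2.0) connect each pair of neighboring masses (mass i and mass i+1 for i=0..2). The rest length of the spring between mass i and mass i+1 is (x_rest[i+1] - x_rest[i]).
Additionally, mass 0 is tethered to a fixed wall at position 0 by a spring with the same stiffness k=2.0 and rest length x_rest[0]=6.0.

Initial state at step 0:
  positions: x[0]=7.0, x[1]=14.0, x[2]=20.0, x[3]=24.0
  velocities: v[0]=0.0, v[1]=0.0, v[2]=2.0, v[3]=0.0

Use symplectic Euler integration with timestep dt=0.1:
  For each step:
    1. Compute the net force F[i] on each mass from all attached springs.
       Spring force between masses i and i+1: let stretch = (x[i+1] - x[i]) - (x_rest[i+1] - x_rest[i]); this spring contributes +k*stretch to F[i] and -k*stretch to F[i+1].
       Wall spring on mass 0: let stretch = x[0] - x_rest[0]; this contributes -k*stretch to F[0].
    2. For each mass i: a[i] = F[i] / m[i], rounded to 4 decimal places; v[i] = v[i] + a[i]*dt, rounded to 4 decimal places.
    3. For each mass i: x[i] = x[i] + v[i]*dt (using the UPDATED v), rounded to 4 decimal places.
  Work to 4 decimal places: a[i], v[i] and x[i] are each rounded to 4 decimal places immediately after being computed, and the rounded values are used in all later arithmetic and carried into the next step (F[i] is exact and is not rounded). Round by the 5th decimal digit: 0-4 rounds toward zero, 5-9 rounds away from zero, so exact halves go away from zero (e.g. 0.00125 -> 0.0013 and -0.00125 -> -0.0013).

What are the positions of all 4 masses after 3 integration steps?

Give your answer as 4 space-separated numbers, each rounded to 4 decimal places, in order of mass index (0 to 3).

Answer: 6.9981 13.8957 20.3384 24.2478

Derivation:
Step 0: x=[7.0000 14.0000 20.0000 24.0000] v=[0.0000 0.0000 2.0000 0.0000]
Step 1: x=[7.0000 13.9800 20.1600 24.0400] v=[0.0000 -0.2000 1.6000 0.4000]
Step 2: x=[6.9996 13.9440 20.2740 24.1224] v=[-0.0040 -0.3600 1.1400 0.8240]
Step 3: x=[6.9981 13.8957 20.3384 24.2478] v=[-0.0150 -0.4829 0.6437 1.2543]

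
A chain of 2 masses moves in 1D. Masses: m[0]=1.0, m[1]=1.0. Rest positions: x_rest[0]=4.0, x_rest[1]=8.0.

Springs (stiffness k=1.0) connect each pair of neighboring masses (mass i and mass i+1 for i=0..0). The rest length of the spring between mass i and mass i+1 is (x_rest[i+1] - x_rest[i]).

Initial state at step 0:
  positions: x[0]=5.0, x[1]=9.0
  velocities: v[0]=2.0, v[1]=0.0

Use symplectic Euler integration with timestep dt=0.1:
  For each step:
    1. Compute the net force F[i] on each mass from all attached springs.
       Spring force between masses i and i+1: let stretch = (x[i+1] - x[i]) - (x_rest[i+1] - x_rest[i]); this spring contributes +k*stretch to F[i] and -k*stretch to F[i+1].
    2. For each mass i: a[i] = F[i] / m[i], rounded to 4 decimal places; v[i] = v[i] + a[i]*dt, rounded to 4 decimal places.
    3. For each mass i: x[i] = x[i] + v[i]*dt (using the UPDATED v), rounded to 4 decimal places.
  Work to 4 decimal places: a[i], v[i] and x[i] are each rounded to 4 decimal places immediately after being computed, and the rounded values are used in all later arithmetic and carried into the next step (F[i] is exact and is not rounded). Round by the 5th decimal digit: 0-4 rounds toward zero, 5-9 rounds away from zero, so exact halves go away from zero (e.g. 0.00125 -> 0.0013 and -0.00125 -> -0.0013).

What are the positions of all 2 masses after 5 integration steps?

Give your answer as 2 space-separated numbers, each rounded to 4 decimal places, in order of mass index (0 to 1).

Step 0: x=[5.0000 9.0000] v=[2.0000 0.0000]
Step 1: x=[5.2000 9.0000] v=[2.0000 0.0000]
Step 2: x=[5.3980 9.0020] v=[1.9800 0.0200]
Step 3: x=[5.5920 9.0080] v=[1.9404 0.0596]
Step 4: x=[5.7802 9.0198] v=[1.8820 0.1180]
Step 5: x=[5.9608 9.0392] v=[1.8060 0.1940]

Answer: 5.9608 9.0392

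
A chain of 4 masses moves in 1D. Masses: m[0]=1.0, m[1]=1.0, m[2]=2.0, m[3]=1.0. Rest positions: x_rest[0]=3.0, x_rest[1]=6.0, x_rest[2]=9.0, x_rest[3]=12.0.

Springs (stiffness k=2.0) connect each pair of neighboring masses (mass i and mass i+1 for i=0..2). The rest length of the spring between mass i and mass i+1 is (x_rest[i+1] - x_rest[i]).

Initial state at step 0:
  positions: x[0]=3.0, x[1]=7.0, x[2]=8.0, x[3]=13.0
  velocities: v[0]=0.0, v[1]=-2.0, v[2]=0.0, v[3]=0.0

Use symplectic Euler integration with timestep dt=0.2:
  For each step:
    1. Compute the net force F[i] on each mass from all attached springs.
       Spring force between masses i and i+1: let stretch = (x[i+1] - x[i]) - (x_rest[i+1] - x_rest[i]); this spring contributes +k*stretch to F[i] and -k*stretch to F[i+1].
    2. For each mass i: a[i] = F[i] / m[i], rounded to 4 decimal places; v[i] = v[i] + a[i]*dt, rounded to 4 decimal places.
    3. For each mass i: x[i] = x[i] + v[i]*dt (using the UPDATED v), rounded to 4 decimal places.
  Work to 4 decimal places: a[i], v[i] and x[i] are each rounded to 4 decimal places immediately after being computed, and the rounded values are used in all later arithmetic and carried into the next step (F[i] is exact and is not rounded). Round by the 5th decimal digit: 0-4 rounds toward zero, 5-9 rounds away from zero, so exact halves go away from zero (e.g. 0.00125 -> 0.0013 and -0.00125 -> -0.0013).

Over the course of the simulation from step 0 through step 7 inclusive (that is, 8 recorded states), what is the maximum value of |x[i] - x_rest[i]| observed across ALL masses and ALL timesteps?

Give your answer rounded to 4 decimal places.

Step 0: x=[3.0000 7.0000 8.0000 13.0000] v=[0.0000 -2.0000 0.0000 0.0000]
Step 1: x=[3.0800 6.3600 8.1600 12.8400] v=[0.4000 -3.2000 0.8000 -0.8000]
Step 2: x=[3.1824 5.6016 8.4352 12.5456] v=[0.5120 -3.7920 1.3760 -1.4720]
Step 3: x=[3.2383 4.8764 8.7615 12.1624] v=[0.2797 -3.6262 1.6314 -1.9162]
Step 4: x=[3.1853 4.3309 9.0684 11.7471] v=[-0.2651 -2.7274 1.5346 -2.0766]
Step 5: x=[2.9839 4.0728 9.2930 11.3575] v=[-1.0069 -1.2906 1.1228 -1.9481]
Step 6: x=[2.6296 4.1452 9.3913 11.0427] v=[-1.7713 0.3619 0.4917 -1.5739]
Step 7: x=[2.1566 4.5160 9.3459 10.8358] v=[-2.3651 1.8541 -0.2272 -1.0345]
Max displacement = 1.9272

Answer: 1.9272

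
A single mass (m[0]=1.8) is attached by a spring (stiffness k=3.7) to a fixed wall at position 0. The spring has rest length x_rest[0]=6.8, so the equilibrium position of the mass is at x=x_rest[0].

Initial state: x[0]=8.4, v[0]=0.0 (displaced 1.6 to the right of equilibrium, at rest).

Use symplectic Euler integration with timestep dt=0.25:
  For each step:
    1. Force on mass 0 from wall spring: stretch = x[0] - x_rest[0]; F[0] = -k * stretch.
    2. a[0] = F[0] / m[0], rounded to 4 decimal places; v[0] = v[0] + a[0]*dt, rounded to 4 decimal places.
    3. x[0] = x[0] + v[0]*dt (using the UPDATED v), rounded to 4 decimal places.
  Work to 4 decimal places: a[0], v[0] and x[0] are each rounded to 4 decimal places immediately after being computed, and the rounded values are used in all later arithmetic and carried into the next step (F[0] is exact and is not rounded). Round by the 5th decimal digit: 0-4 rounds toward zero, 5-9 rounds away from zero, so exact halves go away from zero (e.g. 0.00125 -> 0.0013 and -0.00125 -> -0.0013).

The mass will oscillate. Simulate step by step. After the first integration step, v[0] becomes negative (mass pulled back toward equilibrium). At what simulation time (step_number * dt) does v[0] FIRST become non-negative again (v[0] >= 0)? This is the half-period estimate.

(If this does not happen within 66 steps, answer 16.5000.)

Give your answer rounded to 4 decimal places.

Step 0: x=[8.4000] v=[0.0000]
Step 1: x=[8.1945] v=[-0.8222]
Step 2: x=[7.8098] v=[-1.5388]
Step 3: x=[7.2954] v=[-2.0577]
Step 4: x=[6.7173] v=[-2.3123]
Step 5: x=[6.1499] v=[-2.2698]
Step 6: x=[5.6660] v=[-1.9357]
Step 7: x=[5.3278] v=[-1.3530]
Step 8: x=[5.1787] v=[-0.5965]
Step 9: x=[5.2379] v=[0.2367]
First v>=0 after going negative at step 9, time=2.2500

Answer: 2.2500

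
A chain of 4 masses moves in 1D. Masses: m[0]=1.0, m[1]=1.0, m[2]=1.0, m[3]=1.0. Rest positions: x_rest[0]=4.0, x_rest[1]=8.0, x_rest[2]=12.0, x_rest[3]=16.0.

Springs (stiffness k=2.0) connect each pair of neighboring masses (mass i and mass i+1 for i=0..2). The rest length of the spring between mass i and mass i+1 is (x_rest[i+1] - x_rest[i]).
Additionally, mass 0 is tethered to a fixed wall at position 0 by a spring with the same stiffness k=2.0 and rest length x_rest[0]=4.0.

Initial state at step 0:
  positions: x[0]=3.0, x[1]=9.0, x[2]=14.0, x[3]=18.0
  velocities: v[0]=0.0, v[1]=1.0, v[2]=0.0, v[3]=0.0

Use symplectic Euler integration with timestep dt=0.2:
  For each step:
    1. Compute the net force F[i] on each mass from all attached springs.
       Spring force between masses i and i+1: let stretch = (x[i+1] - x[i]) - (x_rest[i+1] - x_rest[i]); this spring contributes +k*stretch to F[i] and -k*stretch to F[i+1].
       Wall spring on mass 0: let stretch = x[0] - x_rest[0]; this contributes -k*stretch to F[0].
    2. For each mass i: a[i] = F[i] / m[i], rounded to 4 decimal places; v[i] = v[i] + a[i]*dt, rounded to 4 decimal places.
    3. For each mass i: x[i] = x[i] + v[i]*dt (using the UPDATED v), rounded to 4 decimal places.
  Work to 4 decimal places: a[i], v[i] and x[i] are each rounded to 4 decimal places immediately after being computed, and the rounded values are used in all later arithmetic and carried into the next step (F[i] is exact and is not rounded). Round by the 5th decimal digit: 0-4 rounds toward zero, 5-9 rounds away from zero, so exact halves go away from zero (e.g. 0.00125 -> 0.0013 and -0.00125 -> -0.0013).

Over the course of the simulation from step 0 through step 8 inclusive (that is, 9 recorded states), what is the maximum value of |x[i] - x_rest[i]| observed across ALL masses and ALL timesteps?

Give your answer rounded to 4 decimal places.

Step 0: x=[3.0000 9.0000 14.0000 18.0000] v=[0.0000 1.0000 0.0000 0.0000]
Step 1: x=[3.2400 9.1200 13.9200 18.0000] v=[1.2000 0.6000 -0.4000 0.0000]
Step 2: x=[3.6912 9.1536 13.7824 17.9936] v=[2.2560 0.1680 -0.6880 -0.0320]
Step 3: x=[4.2841 9.1205 13.6114 17.9703] v=[2.9645 -0.1654 -0.8550 -0.1165]
Step 4: x=[4.9212 9.0598 13.4298 17.9183] v=[3.1854 -0.3036 -0.9078 -0.2601]
Step 5: x=[5.4957 9.0176 13.2577 17.8272] v=[2.8724 -0.2110 -0.8604 -0.4555]
Step 6: x=[5.9123 9.0329 13.1120 17.6905] v=[2.0829 0.0763 -0.7286 -0.6833]
Step 7: x=[6.1055 9.1248 13.0062 17.5076] v=[0.9662 0.4597 -0.5288 -0.9147]
Step 8: x=[6.0518 9.2857 12.9500 17.2845] v=[-0.2683 0.8045 -0.2808 -1.1153]
Max displacement = 2.1055

Answer: 2.1055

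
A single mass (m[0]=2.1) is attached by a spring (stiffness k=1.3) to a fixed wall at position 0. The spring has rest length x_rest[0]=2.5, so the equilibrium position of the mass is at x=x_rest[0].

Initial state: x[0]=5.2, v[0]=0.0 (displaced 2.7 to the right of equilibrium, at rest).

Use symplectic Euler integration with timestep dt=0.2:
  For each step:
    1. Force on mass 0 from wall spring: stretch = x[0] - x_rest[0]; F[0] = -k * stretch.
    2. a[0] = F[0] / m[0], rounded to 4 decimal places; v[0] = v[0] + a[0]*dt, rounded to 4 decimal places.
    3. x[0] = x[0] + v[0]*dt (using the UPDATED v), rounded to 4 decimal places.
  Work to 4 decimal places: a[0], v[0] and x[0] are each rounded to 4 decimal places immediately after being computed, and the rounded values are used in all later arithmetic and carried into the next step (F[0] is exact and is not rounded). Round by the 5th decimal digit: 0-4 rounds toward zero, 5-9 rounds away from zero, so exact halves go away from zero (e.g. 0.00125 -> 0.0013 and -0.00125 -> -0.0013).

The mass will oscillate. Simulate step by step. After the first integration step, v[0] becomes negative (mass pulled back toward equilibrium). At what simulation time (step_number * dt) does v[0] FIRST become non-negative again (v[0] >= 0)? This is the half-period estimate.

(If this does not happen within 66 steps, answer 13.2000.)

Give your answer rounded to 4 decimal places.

Step 0: x=[5.2000] v=[0.0000]
Step 1: x=[5.1331] v=[-0.3343]
Step 2: x=[5.0010] v=[-0.6603]
Step 3: x=[4.8070] v=[-0.9699]
Step 4: x=[4.5559] v=[-1.2555]
Step 5: x=[4.2539] v=[-1.5100]
Step 6: x=[3.9085] v=[-1.7271]
Step 7: x=[3.5282] v=[-1.9015]
Step 8: x=[3.1224] v=[-2.0288]
Step 9: x=[2.7012] v=[-2.1059]
Step 10: x=[2.2750] v=[-2.1308]
Step 11: x=[1.8544] v=[-2.1029]
Step 12: x=[1.4498] v=[-2.0230]
Step 13: x=[1.0712] v=[-1.8930]
Step 14: x=[0.7280] v=[-1.7161]
Step 15: x=[0.4287] v=[-1.4967]
Step 16: x=[0.1806] v=[-1.2403]
Step 17: x=[-0.0100] v=[-0.9531]
Step 18: x=[-0.1385] v=[-0.6423]
Step 19: x=[-0.2016] v=[-0.3156]
Step 20: x=[-0.1978] v=[0.0189]
First v>=0 after going negative at step 20, time=4.0000

Answer: 4.0000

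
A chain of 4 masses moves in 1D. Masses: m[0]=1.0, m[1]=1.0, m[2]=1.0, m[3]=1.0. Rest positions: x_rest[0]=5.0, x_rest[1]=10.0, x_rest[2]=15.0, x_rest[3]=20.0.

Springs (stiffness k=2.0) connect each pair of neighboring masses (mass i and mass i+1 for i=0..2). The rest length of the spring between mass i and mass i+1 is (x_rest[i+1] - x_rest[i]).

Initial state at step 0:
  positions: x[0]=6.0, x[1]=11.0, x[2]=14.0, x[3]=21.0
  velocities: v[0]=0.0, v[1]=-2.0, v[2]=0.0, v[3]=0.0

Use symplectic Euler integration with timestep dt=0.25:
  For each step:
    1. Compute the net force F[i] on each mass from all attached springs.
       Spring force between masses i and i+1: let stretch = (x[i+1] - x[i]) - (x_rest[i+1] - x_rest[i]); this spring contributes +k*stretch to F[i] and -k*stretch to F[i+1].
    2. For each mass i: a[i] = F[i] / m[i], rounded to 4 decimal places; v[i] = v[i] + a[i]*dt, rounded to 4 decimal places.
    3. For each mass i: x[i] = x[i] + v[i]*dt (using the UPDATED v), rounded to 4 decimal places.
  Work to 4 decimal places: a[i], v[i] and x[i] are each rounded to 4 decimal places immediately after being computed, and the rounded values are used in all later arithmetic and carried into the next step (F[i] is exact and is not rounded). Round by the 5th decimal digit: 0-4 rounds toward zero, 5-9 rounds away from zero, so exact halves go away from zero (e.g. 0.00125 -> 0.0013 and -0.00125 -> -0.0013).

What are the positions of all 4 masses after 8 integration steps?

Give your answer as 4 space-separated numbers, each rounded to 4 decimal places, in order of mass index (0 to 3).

Step 0: x=[6.0000 11.0000 14.0000 21.0000] v=[0.0000 -2.0000 0.0000 0.0000]
Step 1: x=[6.0000 10.2500 14.5000 20.7500] v=[0.0000 -3.0000 2.0000 -1.0000]
Step 2: x=[5.9063 9.5000 15.2500 20.3438] v=[-0.3750 -3.0000 3.0000 -1.6250]
Step 3: x=[5.6368 9.0195 15.9180 19.9258] v=[-1.0782 -1.9219 2.6719 -1.6719]
Step 4: x=[5.1651 8.9785 16.2247 19.6319] v=[-1.8869 -0.1640 1.2266 -1.1758]
Step 5: x=[4.5451 9.3666 16.0515 19.5371] v=[-2.4802 1.5524 -0.6929 -0.3794]
Step 6: x=[3.9027 9.9876 15.4784 19.6316] v=[-2.5695 2.4841 -2.2926 0.3778]
Step 7: x=[3.3959 10.5344 14.7381 19.8319] v=[-2.0271 2.1871 -2.9614 0.8012]
Step 8: x=[3.1564 10.7143 14.1090 20.0205] v=[-0.9579 0.7197 -2.5164 0.7543]

Answer: 3.1564 10.7143 14.1090 20.0205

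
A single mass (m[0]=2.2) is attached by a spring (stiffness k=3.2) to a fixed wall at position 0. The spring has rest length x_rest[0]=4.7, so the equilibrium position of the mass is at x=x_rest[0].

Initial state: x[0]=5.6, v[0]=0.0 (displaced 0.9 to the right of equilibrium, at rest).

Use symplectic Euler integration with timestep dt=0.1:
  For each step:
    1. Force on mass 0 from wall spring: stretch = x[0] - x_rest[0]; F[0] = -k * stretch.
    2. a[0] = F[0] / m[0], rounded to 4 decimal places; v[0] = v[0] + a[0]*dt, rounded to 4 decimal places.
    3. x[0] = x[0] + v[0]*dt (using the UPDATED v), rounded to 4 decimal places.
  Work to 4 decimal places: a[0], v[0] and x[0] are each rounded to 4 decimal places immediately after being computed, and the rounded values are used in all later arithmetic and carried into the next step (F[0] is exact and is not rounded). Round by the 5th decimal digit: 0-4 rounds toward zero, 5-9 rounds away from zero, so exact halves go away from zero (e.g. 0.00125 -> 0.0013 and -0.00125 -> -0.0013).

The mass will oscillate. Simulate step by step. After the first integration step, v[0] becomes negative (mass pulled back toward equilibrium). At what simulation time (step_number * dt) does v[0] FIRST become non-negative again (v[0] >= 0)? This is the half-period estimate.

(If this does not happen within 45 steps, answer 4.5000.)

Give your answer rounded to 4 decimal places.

Answer: 2.7000

Derivation:
Step 0: x=[5.6000] v=[0.0000]
Step 1: x=[5.5869] v=[-0.1309]
Step 2: x=[5.5609] v=[-0.2599]
Step 3: x=[5.5224] v=[-0.3851]
Step 4: x=[5.4719] v=[-0.5047]
Step 5: x=[5.4102] v=[-0.6170]
Step 6: x=[5.3382] v=[-0.7203]
Step 7: x=[5.2569] v=[-0.8131]
Step 8: x=[5.1675] v=[-0.8941]
Step 9: x=[5.0713] v=[-0.9621]
Step 10: x=[4.9697] v=[-1.0161]
Step 11: x=[4.8642] v=[-1.0553]
Step 12: x=[4.7563] v=[-1.0792]
Step 13: x=[4.6476] v=[-1.0874]
Step 14: x=[4.5396] v=[-1.0798]
Step 15: x=[4.4340] v=[-1.0565]
Step 16: x=[4.3322] v=[-1.0178]
Step 17: x=[4.2358] v=[-0.9643]
Step 18: x=[4.1461] v=[-0.8968]
Step 19: x=[4.0645] v=[-0.8162]
Step 20: x=[3.9921] v=[-0.7238]
Step 21: x=[3.9300] v=[-0.6208]
Step 22: x=[3.8791] v=[-0.5088]
Step 23: x=[3.8402] v=[-0.3894]
Step 24: x=[3.8138] v=[-0.2643]
Step 25: x=[3.8003] v=[-0.1354]
Step 26: x=[3.7999] v=[-0.0045]
Step 27: x=[3.8125] v=[0.1264]
First v>=0 after going negative at step 27, time=2.7000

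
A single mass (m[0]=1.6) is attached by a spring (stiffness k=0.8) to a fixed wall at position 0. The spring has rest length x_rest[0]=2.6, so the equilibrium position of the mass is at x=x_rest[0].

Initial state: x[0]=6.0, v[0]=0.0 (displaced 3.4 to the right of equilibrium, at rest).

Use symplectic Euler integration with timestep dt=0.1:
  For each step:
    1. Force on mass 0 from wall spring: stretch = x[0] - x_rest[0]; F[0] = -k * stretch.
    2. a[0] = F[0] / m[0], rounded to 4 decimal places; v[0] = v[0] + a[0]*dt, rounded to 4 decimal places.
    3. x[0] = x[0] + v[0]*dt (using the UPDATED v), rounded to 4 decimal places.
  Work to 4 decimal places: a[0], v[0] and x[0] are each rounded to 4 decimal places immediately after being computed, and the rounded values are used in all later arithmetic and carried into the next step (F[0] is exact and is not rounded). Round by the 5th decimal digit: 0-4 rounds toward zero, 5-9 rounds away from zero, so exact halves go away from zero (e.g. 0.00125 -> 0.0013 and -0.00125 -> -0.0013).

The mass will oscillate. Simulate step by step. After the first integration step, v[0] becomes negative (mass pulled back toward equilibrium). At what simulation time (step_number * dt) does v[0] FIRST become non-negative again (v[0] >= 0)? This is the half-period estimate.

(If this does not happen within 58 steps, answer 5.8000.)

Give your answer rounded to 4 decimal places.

Step 0: x=[6.0000] v=[0.0000]
Step 1: x=[5.9830] v=[-0.1700]
Step 2: x=[5.9491] v=[-0.3392]
Step 3: x=[5.8984] v=[-0.5067]
Step 4: x=[5.8312] v=[-0.6716]
Step 5: x=[5.7479] v=[-0.8332]
Step 6: x=[5.6488] v=[-0.9906]
Step 7: x=[5.5345] v=[-1.1430]
Step 8: x=[5.4055] v=[-1.2897]
Step 9: x=[5.2625] v=[-1.4300]
Step 10: x=[5.1062] v=[-1.5631]
Step 11: x=[4.9374] v=[-1.6884]
Step 12: x=[4.7569] v=[-1.8053]
Step 13: x=[4.5656] v=[-1.9132]
Step 14: x=[4.3645] v=[-2.0115]
Step 15: x=[4.1545] v=[-2.0997]
Step 16: x=[3.9368] v=[-2.1774]
Step 17: x=[3.7124] v=[-2.2442]
Step 18: x=[3.4824] v=[-2.2998]
Step 19: x=[3.2480] v=[-2.3439]
Step 20: x=[3.0104] v=[-2.3763]
Step 21: x=[2.7707] v=[-2.3968]
Step 22: x=[2.5302] v=[-2.4053]
Step 23: x=[2.2900] v=[-2.4018]
Step 24: x=[2.0514] v=[-2.3863]
Step 25: x=[1.8155] v=[-2.3589]
Step 26: x=[1.5835] v=[-2.3197]
Step 27: x=[1.3566] v=[-2.2689]
Step 28: x=[1.1359] v=[-2.2067]
Step 29: x=[0.9226] v=[-2.1335]
Step 30: x=[0.7176] v=[-2.0496]
Step 31: x=[0.5221] v=[-1.9555]
Step 32: x=[0.3369] v=[-1.8516]
Step 33: x=[0.1631] v=[-1.7384]
Step 34: x=[0.0014] v=[-1.6166]
Step 35: x=[-0.1473] v=[-1.4867]
Step 36: x=[-0.2822] v=[-1.3493]
Step 37: x=[-0.4027] v=[-1.2052]
Step 38: x=[-0.5082] v=[-1.0551]
Step 39: x=[-0.5982] v=[-0.8997]
Step 40: x=[-0.6722] v=[-0.7398]
Step 41: x=[-0.7298] v=[-0.5762]
Step 42: x=[-0.7708] v=[-0.4097]
Step 43: x=[-0.7949] v=[-0.2412]
Step 44: x=[-0.8021] v=[-0.0715]
Step 45: x=[-0.7922] v=[0.0986]
First v>=0 after going negative at step 45, time=4.5000

Answer: 4.5000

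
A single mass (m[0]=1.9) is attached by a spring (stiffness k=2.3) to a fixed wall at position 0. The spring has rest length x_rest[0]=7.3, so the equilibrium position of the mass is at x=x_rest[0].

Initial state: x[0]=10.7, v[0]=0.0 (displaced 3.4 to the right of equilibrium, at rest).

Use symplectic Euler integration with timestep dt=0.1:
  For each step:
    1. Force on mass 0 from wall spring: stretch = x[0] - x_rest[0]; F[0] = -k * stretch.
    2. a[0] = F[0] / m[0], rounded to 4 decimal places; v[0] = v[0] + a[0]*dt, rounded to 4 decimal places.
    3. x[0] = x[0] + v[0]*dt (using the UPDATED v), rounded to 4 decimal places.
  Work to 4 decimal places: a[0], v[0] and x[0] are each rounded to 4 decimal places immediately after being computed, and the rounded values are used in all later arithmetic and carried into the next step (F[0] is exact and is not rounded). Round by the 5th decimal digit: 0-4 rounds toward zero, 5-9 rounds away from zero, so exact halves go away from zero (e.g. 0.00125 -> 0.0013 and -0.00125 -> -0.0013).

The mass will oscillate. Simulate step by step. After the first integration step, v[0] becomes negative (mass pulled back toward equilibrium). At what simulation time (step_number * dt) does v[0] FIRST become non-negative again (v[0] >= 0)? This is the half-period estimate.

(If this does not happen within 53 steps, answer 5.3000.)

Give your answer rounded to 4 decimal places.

Step 0: x=[10.7000] v=[0.0000]
Step 1: x=[10.6588] v=[-0.4116]
Step 2: x=[10.5770] v=[-0.8182]
Step 3: x=[10.4555] v=[-1.2149]
Step 4: x=[10.2958] v=[-1.5969]
Step 5: x=[10.0998] v=[-1.9596]
Step 6: x=[9.8700] v=[-2.2985]
Step 7: x=[9.6090] v=[-2.6096]
Step 8: x=[9.3201] v=[-2.8891]
Step 9: x=[9.0067] v=[-3.1336]
Step 10: x=[8.6727] v=[-3.3402]
Step 11: x=[8.3221] v=[-3.5064]
Step 12: x=[7.9591] v=[-3.6301]
Step 13: x=[7.5881] v=[-3.7099]
Step 14: x=[7.2136] v=[-3.7448]
Step 15: x=[6.8402] v=[-3.7343]
Step 16: x=[6.4723] v=[-3.6786]
Step 17: x=[6.1145] v=[-3.5784]
Step 18: x=[5.7710] v=[-3.4349]
Step 19: x=[5.4460] v=[-3.2498]
Step 20: x=[5.1435] v=[-3.0254]
Step 21: x=[4.8671] v=[-2.7644]
Step 22: x=[4.6201] v=[-2.4699]
Step 23: x=[4.4056] v=[-2.1455]
Step 24: x=[4.2261] v=[-1.7951]
Step 25: x=[4.0838] v=[-1.4230]
Step 26: x=[3.9804] v=[-1.0337]
Step 27: x=[3.9172] v=[-0.6319]
Step 28: x=[3.8950] v=[-0.2224]
Step 29: x=[3.9140] v=[0.1898]
First v>=0 after going negative at step 29, time=2.9000

Answer: 2.9000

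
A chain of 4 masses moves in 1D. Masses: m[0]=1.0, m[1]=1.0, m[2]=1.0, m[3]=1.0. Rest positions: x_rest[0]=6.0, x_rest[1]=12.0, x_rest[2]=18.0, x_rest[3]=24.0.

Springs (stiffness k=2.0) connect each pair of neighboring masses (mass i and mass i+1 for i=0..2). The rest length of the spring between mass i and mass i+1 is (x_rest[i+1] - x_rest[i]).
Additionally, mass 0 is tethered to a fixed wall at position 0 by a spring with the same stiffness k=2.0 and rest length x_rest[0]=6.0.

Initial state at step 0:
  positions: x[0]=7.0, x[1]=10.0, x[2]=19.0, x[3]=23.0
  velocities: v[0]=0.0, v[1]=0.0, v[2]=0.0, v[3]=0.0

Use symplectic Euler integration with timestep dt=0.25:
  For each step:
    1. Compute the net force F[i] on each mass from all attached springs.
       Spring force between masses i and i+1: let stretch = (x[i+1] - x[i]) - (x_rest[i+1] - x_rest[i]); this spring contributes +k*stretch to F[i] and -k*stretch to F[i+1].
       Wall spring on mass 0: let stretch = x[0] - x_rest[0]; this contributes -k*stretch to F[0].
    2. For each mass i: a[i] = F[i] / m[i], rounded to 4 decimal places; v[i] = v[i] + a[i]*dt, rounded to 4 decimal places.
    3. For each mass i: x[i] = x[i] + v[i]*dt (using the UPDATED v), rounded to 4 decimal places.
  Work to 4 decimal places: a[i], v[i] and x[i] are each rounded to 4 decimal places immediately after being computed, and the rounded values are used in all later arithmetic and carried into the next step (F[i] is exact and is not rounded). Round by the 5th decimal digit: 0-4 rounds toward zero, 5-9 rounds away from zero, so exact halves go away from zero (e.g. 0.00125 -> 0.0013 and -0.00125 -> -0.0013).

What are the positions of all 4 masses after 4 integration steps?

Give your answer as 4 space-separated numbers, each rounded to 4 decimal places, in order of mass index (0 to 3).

Step 0: x=[7.0000 10.0000 19.0000 23.0000] v=[0.0000 0.0000 0.0000 0.0000]
Step 1: x=[6.5000 10.7500 18.3750 23.2500] v=[-2.0000 3.0000 -2.5000 1.0000]
Step 2: x=[5.7188 11.9219 17.4063 23.6406] v=[-3.1250 4.6875 -3.8750 1.5625]
Step 3: x=[4.9981 13.0040 16.5313 24.0020] v=[-2.8829 4.3282 -3.5001 1.4454]
Step 4: x=[4.6534 13.5262 16.1492 24.1795] v=[-1.3790 2.0889 -1.5284 0.7101]

Answer: 4.6534 13.5262 16.1492 24.1795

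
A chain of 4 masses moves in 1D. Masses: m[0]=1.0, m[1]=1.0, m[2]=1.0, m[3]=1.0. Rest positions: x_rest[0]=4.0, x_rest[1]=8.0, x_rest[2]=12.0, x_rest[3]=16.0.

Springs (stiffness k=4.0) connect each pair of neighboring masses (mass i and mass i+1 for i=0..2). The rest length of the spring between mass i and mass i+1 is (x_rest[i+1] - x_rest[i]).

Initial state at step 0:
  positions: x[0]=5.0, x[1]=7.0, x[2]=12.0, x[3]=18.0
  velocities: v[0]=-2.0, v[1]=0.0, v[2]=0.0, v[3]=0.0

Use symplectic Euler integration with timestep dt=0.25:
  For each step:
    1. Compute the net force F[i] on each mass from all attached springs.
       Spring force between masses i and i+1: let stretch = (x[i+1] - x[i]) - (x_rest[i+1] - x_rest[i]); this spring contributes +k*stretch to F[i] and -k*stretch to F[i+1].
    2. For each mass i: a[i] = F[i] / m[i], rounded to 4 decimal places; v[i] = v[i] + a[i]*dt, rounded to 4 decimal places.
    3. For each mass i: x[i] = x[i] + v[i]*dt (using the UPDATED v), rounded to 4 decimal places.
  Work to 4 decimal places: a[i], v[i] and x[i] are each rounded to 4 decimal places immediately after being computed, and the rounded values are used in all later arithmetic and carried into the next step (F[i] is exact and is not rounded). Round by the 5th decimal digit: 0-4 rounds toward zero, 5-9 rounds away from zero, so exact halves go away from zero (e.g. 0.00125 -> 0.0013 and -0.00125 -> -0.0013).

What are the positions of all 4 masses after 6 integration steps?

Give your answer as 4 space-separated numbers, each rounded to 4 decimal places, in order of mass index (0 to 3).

Answer: 4.1231 7.2852 11.8946 15.6973

Derivation:
Step 0: x=[5.0000 7.0000 12.0000 18.0000] v=[-2.0000 0.0000 0.0000 0.0000]
Step 1: x=[4.0000 7.7500 12.2500 17.5000] v=[-4.0000 3.0000 1.0000 -2.0000]
Step 2: x=[2.9375 8.6875 12.6875 16.6875] v=[-4.2500 3.7500 1.7500 -3.2500]
Step 3: x=[2.3125 9.1875 13.1250 15.8750] v=[-2.5000 2.0000 1.7500 -3.2500]
Step 4: x=[2.4063 8.9531 13.2656 15.3750] v=[0.3750 -0.9375 0.5625 -2.0000]
Step 5: x=[3.1368 8.1602 12.8555 15.3477] v=[2.9218 -3.1718 -1.6406 -0.1094]
Step 6: x=[4.1231 7.2852 11.8946 15.6973] v=[3.9452 -3.4999 -3.8437 1.3984]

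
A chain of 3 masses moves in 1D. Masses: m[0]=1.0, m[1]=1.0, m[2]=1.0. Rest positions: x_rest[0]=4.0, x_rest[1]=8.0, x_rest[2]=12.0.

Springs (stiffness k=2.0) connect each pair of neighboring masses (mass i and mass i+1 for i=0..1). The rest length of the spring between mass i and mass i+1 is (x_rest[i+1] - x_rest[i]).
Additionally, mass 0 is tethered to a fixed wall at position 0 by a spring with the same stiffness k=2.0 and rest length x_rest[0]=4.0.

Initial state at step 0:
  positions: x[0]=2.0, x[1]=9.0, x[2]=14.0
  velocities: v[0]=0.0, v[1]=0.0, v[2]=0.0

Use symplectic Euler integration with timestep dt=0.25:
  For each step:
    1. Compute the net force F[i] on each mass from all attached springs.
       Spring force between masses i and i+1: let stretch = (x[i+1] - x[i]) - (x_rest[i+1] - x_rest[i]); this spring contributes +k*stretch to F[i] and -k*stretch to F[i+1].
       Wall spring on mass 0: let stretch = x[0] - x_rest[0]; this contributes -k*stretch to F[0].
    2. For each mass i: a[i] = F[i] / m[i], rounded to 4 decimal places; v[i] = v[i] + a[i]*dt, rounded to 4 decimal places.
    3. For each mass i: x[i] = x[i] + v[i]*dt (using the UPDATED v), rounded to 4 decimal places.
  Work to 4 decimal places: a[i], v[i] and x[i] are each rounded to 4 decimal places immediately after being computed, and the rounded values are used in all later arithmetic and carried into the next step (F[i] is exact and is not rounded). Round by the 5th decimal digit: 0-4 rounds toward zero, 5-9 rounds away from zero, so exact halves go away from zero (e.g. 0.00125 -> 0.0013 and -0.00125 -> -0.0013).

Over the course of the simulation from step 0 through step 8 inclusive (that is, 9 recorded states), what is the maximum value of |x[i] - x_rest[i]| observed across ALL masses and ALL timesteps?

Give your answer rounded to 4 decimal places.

Answer: 2.3669

Derivation:
Step 0: x=[2.0000 9.0000 14.0000] v=[0.0000 0.0000 0.0000]
Step 1: x=[2.6250 8.7500 13.8750] v=[2.5000 -1.0000 -0.5000]
Step 2: x=[3.6875 8.3750 13.6094] v=[4.2500 -1.5000 -1.0625]
Step 3: x=[4.8750 8.0684 13.1895] v=[4.7500 -1.2266 -1.6797]
Step 4: x=[5.8523 8.0027 12.6294] v=[3.9092 -0.2628 -2.2403]
Step 5: x=[6.3669 8.2466 11.9910] v=[2.0583 0.9754 -2.5537]
Step 6: x=[6.3206 8.7236 11.3845] v=[-0.1853 1.9078 -2.4259]
Step 7: x=[5.7846 9.2328 10.9454] v=[-2.1441 2.0368 -1.7564]
Step 8: x=[4.9565 9.5251 10.7922] v=[-3.3123 1.1690 -0.6127]
Max displacement = 2.3669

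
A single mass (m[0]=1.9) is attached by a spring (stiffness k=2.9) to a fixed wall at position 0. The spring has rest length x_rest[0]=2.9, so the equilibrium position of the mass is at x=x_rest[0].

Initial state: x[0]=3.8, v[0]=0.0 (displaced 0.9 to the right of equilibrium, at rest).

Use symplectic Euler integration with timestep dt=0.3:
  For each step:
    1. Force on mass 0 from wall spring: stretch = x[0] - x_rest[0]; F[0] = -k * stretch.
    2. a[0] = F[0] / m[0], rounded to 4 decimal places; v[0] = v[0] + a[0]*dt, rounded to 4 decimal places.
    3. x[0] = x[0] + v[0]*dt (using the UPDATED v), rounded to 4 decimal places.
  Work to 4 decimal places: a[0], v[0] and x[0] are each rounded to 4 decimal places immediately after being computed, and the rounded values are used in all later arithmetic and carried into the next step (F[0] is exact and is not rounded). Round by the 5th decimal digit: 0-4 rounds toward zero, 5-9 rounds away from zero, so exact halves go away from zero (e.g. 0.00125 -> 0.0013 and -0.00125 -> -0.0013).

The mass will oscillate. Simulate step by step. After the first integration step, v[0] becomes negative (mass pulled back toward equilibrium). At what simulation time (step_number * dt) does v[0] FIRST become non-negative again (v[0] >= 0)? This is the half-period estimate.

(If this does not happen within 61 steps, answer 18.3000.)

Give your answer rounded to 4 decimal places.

Step 0: x=[3.8000] v=[0.0000]
Step 1: x=[3.6764] v=[-0.4121]
Step 2: x=[3.4461] v=[-0.7676]
Step 3: x=[3.1408] v=[-1.0177]
Step 4: x=[2.8024] v=[-1.1280]
Step 5: x=[2.4774] v=[-1.0833]
Step 6: x=[2.2105] v=[-0.8898]
Step 7: x=[2.0383] v=[-0.5741]
Step 8: x=[1.9845] v=[-0.1795]
Step 9: x=[2.0564] v=[0.2397]
First v>=0 after going negative at step 9, time=2.7000

Answer: 2.7000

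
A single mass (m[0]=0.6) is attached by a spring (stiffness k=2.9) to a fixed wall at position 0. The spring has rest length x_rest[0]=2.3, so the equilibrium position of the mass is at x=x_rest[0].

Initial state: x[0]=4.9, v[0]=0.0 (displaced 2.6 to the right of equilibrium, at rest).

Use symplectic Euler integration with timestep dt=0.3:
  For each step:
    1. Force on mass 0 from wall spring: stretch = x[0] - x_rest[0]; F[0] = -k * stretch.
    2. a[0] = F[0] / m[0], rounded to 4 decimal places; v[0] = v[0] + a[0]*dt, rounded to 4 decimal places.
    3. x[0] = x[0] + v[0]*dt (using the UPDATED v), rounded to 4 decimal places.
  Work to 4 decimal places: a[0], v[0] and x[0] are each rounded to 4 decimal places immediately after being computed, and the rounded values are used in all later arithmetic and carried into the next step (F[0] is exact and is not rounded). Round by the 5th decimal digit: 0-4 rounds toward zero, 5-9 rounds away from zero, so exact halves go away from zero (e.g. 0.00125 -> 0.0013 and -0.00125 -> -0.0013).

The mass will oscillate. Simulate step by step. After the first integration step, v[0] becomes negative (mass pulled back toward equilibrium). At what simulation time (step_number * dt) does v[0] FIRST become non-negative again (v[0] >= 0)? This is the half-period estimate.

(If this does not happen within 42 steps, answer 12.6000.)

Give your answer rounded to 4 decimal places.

Step 0: x=[4.9000] v=[0.0000]
Step 1: x=[3.7690] v=[-3.7700]
Step 2: x=[1.9990] v=[-5.9001]
Step 3: x=[0.3599] v=[-5.4637]
Step 4: x=[-0.4353] v=[-2.6505]
Step 5: x=[-0.0406] v=[1.3157]
First v>=0 after going negative at step 5, time=1.5000

Answer: 1.5000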